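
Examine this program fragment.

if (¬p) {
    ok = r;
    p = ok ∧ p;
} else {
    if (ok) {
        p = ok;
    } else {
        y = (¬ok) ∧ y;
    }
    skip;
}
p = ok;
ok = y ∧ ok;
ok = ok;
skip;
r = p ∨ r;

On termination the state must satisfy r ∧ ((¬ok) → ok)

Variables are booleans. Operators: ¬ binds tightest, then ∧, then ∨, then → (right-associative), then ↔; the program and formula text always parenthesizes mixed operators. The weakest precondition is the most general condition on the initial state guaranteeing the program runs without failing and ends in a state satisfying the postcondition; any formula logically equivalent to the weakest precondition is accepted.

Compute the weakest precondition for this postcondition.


Working backward. After the program, r ∧ ((¬ok) → ok) must hold.
Before r := p ∨ r: (p ∨ r) ∧ ((¬ok) → ok)
Before skip: (p ∨ r) ∧ ((¬ok) → ok)
Before ok := ok: (p ∨ r) ∧ ((¬ok) → ok)
Before ok := y ∧ ok: (p ∨ r) ∧ ((¬(y ∧ ok)) → (y ∧ ok))
Before p := ok: (ok ∨ r) ∧ ((¬(y ∧ ok)) → (y ∧ ok))
Then branch requires r ∧ ((¬(y ∧ r)) → (y ∧ r)); else branch requires (ok → ((ok ∨ r) ∧ ((¬(y ∧ ok)) → (y ∧ ok)))) ∧ ok.
Before the if: ((¬p) → (r ∧ ((¬(y ∧ r)) → (y ∧ r)))) ∧ (p → ((ok → ((ok ∨ r) ∧ ((¬(y ∧ ok)) → (y ∧ ok)))) ∧ ok))
Answer: WP = ((¬p) → (r ∧ ((¬(y ∧ r)) → (y ∧ r)))) ∧ (p → ((ok → ((ok ∨ r) ∧ ((¬(y ∧ ok)) → (y ∧ ok)))) ∧ ok))


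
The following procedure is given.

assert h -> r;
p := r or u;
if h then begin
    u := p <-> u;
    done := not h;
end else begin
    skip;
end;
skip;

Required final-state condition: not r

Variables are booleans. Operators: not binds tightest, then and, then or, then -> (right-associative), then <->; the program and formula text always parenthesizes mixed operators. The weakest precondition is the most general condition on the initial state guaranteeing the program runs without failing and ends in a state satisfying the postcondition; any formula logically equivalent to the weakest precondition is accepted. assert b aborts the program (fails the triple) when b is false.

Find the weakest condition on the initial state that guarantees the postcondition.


Working backward. After the program, not r must hold.
Before skip: not r
Then branch requires not r; else branch requires not r.
Before the if: (h -> (not r)) and ((not h) -> (not r))
Before p := r or u: (h -> (not r)) and ((not h) -> (not r))
Before assert h -> r: (h -> r) and (h -> (not r)) and ((not h) -> (not r))
Answer: WP = (h -> r) and (h -> (not r)) and ((not h) -> (not r))


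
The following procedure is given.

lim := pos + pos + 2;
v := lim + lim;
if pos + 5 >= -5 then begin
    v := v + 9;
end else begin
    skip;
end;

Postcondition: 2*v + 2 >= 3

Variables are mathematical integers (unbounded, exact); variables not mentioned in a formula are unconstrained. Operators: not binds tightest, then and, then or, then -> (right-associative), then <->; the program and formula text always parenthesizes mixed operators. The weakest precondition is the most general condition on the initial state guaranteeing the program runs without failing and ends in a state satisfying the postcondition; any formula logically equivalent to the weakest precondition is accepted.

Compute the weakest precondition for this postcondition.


Working backward. After the program, the postcondition 2*v + 2 >= 3 must hold; in canonical form it is 2*v >= 1.
Then branch requires 2*v >= -17; else branch requires 2*v >= 1.
Before the if: (pos >= -10 -> 2*v >= -17) and ((not (pos >= -10)) -> 2*v >= 1)
Before v := lim + lim: (pos >= -10 -> 4*lim >= -17) and ((not (pos >= -10)) -> 4*lim >= 1)
Before lim := pos + pos + 2: (pos >= -10 -> 8*pos >= -25) and ((not (pos >= -10)) -> 8*pos >= -7)
Answer: WP = (pos >= -10 -> 8*pos >= -25) and ((not (pos >= -10)) -> 8*pos >= -7)


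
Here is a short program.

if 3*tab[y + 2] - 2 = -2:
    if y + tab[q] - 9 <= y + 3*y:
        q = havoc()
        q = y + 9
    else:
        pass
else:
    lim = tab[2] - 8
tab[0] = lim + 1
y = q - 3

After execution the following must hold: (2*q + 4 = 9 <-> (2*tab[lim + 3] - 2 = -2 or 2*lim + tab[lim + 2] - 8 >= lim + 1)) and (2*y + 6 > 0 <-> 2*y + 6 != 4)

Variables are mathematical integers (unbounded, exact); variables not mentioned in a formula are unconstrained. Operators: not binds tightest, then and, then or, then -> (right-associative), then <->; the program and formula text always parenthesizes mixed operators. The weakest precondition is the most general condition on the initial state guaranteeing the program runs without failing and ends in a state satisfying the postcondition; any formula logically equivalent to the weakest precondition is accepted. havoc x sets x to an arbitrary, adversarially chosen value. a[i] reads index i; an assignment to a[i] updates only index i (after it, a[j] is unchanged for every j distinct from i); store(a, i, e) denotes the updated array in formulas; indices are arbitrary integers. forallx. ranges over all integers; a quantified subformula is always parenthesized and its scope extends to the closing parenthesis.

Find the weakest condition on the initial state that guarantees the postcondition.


Working backward. After the program, the postcondition (2*q + 4 = 9 <-> (2*tab[lim + 3] - 2 = -2 or 2*lim + tab[lim + 2] - 8 >= lim + 1)) and (2*y + 6 > 0 <-> 2*y + 6 != 4) must hold; in canonical form it is (2*q = 5 <-> (2*tab[lim + 3] = 0 or tab[lim + 2] + lim >= 9)) and (2*y > -6 <-> 2*y != -2).
Before y := q - 3: (2*q = 5 <-> (2*tab[lim + 3] = 0 or tab[lim + 2] + lim >= 9)) and (2*q > 0 <-> 2*q != 4)
Before tab[0] := lim + 1: (2*q = 5 <-> (2*store(tab, 0, lim + 1)[lim + 3] = 0 or store(tab, 0, lim + 1)[lim + 2] + lim >= 9)) and (2*q > 0 <-> 2*q != 4)
Then branch requires (tab[q] <= 3*y + 9 -> ((2*y = -13 <-> (2*store(tab, 0, lim + 1)[lim + 3] = 0 or store(tab, 0, lim + 1)[lim + 2] + lim >= 9)) and (2*y > -18 <-> 2*y != -14))) and ((not (tab[q] <= 3*y + 9)) -> ((2*q = 5 <-> (2*store(tab, 0, lim + 1)[lim + 3] = 0 or store(tab, 0, lim + 1)[lim + 2] + lim >= 9)) and (2*q > 0 <-> 2*q != 4))); else branch requires (2*q = 5 <-> (2*store(tab, 0, tab[2] - 7)[tab[2] - 5] = 0 or tab[2] + store(tab, 0, tab[2] - 7)[tab[2] - 6] >= 17)) and (2*q > 0 <-> 2*q != 4).
Before the if: (3*tab[y + 2] = 0 -> ((tab[q] <= 3*y + 9 -> ((2*y = -13 <-> (2*store(tab, 0, lim + 1)[lim + 3] = 0 or store(tab, 0, lim + 1)[lim + 2] + lim >= 9)) and (2*y > -18 <-> 2*y != -14))) and ((not (tab[q] <= 3*y + 9)) -> ((2*q = 5 <-> (2*store(tab, 0, lim + 1)[lim + 3] = 0 or store(tab, 0, lim + 1)[lim + 2] + lim >= 9)) and (2*q > 0 <-> 2*q != 4))))) and ((not (3*tab[y + 2] = 0)) -> ((2*q = 5 <-> (2*store(tab, 0, tab[2] - 7)[tab[2] - 5] = 0 or tab[2] + store(tab, 0, tab[2] - 7)[tab[2] - 6] >= 17)) and (2*q > 0 <-> 2*q != 4)))
Answer: WP = (3*tab[y + 2] = 0 -> ((tab[q] <= 3*y + 9 -> ((2*y = -13 <-> (2*store(tab, 0, lim + 1)[lim + 3] = 0 or store(tab, 0, lim + 1)[lim + 2] + lim >= 9)) and (2*y > -18 <-> 2*y != -14))) and ((not (tab[q] <= 3*y + 9)) -> ((2*q = 5 <-> (2*store(tab, 0, lim + 1)[lim + 3] = 0 or store(tab, 0, lim + 1)[lim + 2] + lim >= 9)) and (2*q > 0 <-> 2*q != 4))))) and ((not (3*tab[y + 2] = 0)) -> ((2*q = 5 <-> (2*store(tab, 0, tab[2] - 7)[tab[2] - 5] = 0 or tab[2] + store(tab, 0, tab[2] - 7)[tab[2] - 6] >= 17)) and (2*q > 0 <-> 2*q != 4)))


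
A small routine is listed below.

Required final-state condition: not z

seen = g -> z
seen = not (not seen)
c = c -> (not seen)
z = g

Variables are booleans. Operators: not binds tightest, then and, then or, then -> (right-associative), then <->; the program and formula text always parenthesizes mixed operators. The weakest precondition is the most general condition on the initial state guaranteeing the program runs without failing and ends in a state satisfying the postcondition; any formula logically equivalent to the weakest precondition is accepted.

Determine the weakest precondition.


Working backward. After the program, not z must hold.
Before z := g: not g
Before c := c -> (not seen): not g
Before seen := not (not seen): not g
Before seen := g -> z: not g
Answer: WP = not g


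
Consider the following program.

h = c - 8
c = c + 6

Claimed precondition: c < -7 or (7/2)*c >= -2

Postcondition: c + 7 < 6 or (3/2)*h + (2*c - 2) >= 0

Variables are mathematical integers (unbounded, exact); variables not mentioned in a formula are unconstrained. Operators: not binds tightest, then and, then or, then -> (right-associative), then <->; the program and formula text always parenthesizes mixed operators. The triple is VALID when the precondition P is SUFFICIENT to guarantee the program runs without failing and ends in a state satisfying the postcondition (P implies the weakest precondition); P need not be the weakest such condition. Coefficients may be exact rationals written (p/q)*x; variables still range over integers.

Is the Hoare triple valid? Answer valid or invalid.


Working backward. After the program, the postcondition c + 7 < 6 or (3/2)*h + (2*c - 2) >= 0 must hold; in canonical form it is c < -1 or 2*c + (3/2)*h >= 2.
Before c := c + 6: c < -7 or 2*c + (3/2)*h >= -10
Before h := c - 8: c < -7 or (7/2)*c >= 2
The weakest precondition is c < -7 or (7/2)*c >= 2.
Check whether c < -7 or (7/2)*c >= -2 implies it.
Countermodel: at the initial state c = 0, the precondition holds but the weakest precondition fails.
Answer: invalid


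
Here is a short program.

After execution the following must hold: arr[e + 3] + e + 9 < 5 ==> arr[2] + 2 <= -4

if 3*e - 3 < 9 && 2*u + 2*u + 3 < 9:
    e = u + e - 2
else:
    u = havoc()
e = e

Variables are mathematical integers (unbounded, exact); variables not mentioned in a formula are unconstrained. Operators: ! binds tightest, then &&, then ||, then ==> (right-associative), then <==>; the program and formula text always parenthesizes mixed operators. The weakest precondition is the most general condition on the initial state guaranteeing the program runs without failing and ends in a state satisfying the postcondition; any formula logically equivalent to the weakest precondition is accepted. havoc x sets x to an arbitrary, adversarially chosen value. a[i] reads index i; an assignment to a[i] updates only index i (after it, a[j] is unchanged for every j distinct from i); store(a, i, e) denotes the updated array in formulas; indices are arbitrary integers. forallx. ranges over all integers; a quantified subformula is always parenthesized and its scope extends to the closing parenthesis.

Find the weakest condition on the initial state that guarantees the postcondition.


Working backward. After the program, the postcondition arr[e + 3] + e + 9 < 5 ==> arr[2] + 2 <= -4 must hold; in canonical form it is arr[e + 3] + e < -4 ==> arr[2] <= -6.
Before e := e: arr[e + 3] + e < -4 ==> arr[2] <= -6
Then branch requires arr[e + u + 1] + e + u < -2 ==> arr[2] <= -6; else branch requires arr[e + 3] + e < -4 ==> arr[2] <= -6.
Before the if: ((3*e < 12 && 4*u < 6) ==> (arr[e + u + 1] + e + u < -2 ==> arr[2] <= -6)) && ((!(3*e < 12 && 4*u < 6)) ==> (arr[e + 3] + e < -4 ==> arr[2] <= -6))
Answer: WP = ((3*e < 12 && 4*u < 6) ==> (arr[e + u + 1] + e + u < -2 ==> arr[2] <= -6)) && ((!(3*e < 12 && 4*u < 6)) ==> (arr[e + 3] + e < -4 ==> arr[2] <= -6))


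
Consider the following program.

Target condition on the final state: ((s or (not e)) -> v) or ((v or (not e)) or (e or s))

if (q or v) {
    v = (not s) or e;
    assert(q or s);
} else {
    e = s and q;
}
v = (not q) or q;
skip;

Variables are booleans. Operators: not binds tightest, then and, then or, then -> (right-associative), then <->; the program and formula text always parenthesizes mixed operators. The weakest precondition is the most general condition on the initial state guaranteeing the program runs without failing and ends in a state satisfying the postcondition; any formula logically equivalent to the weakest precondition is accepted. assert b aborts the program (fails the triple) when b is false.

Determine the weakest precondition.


Working backward. After the program, the postcondition ((s or (not e)) -> v) or ((v or (not e)) or (e or s)) must hold; in canonical form it is true.
Before skip: true
Before v := (not q) or q: true
Then branch requires q or s; else branch requires true.
Before the if: (q or v) -> (q or s)
Answer: WP = (q or v) -> (q or s)


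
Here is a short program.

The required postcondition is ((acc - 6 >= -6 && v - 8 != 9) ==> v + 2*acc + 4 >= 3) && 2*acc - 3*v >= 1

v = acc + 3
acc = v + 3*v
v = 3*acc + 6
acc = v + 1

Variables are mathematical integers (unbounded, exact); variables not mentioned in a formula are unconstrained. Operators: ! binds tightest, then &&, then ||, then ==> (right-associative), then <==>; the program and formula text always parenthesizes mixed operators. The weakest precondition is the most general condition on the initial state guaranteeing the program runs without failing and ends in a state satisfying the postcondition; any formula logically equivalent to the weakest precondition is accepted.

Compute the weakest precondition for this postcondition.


Working backward. After the program, the postcondition ((acc - 6 >= -6 && v - 8 != 9) ==> v + 2*acc + 4 >= 3) && 2*acc - 3*v >= 1 must hold; in canonical form it is ((acc >= 0 && v != 17) ==> 2*acc + v >= -1) && 2*acc >= 3*v + 1.
Before acc := v + 1: ((v >= -1 && v != 17) ==> 3*v >= -3) && v <= 1
Before v := 3*acc + 6: ((3*acc >= -7 && 3*acc != 11) ==> 9*acc >= -21) && 3*acc <= -5
Before acc := v + 3*v: ((12*v >= -7 && 12*v != 11) ==> 36*v >= -21) && 12*v <= -5
Before v := acc + 3: ((12*acc >= -43 && 12*acc != -25) ==> 36*acc >= -129) && 12*acc <= -41
Answer: WP = ((12*acc >= -43 && 12*acc != -25) ==> 36*acc >= -129) && 12*acc <= -41


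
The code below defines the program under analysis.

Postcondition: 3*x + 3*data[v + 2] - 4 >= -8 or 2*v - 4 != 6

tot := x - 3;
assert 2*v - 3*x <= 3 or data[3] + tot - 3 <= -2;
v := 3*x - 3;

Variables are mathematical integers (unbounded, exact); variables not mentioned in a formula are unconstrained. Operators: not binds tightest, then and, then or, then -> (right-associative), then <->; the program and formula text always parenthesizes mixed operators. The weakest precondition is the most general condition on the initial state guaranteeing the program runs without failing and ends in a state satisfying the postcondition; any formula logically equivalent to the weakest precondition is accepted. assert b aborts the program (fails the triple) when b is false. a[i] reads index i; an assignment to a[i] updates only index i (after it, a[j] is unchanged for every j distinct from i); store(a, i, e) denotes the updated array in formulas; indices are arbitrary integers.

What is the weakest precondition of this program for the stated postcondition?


Working backward. After the program, the postcondition 3*x + 3*data[v + 2] - 4 >= -8 or 2*v - 4 != 6 must hold; in canonical form it is 3*data[v + 2] + 3*x >= -4 or 2*v != 10.
Before v := 3*x - 3: 3*data[3*x - 1] + 3*x >= -4 or 6*x != 16
Before assert 2*v - 3*x <= 3 or data[3] + tot - 3 <= -2: (2*v <= 3*x + 3 or data[3] + tot <= 1) and (3*data[3*x - 1] + 3*x >= -4 or 6*x != 16)
Before tot := x - 3: (2*v <= 3*x + 3 or data[3] + x <= 4) and (3*data[3*x - 1] + 3*x >= -4 or 6*x != 16)
Answer: WP = (2*v <= 3*x + 3 or data[3] + x <= 4) and (3*data[3*x - 1] + 3*x >= -4 or 6*x != 16)


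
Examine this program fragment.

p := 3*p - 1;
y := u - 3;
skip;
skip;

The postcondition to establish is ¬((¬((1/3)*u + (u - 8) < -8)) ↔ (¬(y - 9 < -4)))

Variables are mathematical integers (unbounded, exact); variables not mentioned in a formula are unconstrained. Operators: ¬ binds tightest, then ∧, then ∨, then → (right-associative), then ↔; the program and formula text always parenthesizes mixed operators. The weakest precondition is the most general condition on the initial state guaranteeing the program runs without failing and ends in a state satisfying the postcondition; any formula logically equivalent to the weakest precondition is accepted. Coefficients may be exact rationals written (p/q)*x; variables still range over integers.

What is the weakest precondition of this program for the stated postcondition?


Working backward. After the program, the postcondition ¬((¬((1/3)*u + (u - 8) < -8)) ↔ (¬(y - 9 < -4))) must hold; in canonical form it is ¬((¬((4/3)*u < 0)) ↔ (¬(y < 5))).
Before skip: ¬((¬((4/3)*u < 0)) ↔ (¬(y < 5)))
Before skip: ¬((¬((4/3)*u < 0)) ↔ (¬(y < 5)))
Before y := u - 3: ¬((¬((4/3)*u < 0)) ↔ (¬(u < 8)))
Before p := 3*p - 1: ¬((¬((4/3)*u < 0)) ↔ (¬(u < 8)))
Answer: WP = ¬((¬((4/3)*u < 0)) ↔ (¬(u < 8)))


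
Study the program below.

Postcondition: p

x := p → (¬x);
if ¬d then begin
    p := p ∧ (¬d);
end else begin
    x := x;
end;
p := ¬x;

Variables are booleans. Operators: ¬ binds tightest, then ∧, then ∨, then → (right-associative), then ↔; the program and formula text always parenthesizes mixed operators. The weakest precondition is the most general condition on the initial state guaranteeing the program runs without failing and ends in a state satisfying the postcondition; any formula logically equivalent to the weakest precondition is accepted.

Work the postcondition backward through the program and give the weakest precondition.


Working backward. After the program, p must hold.
Before p := ¬x: ¬x
Then branch requires ¬x; else branch requires ¬x.
Before the if: ((¬d) → (¬x)) ∧ (d → (¬x))
Before x := p → (¬x): ((¬d) → (¬(p → (¬x)))) ∧ (d → (¬(p → (¬x))))
Answer: WP = ((¬d) → (¬(p → (¬x)))) ∧ (d → (¬(p → (¬x))))


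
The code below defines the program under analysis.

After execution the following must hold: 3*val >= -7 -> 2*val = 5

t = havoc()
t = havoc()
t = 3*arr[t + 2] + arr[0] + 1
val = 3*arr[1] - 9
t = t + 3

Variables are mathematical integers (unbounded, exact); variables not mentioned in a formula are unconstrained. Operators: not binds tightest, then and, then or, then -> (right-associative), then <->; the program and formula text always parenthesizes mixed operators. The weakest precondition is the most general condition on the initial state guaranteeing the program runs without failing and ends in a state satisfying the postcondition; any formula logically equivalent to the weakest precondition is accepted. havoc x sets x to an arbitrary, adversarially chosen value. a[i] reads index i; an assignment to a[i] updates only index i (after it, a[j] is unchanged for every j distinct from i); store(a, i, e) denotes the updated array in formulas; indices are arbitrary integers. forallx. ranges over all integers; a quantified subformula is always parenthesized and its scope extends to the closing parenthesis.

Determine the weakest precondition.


Working backward. After the program, 3*val >= -7 -> 2*val = 5 must hold.
Before t := t + 3: 3*val >= -7 -> 2*val = 5
Before val := 3*arr[1] - 9: 9*arr[1] >= 20 -> 6*arr[1] = 23
Before t := 3*arr[t + 2] + arr[0] + 1: 9*arr[1] >= 20 -> 6*arr[1] = 23
Before havoc t: 9*arr[1] >= 20 -> 6*arr[1] = 23
Before havoc t: 9*arr[1] >= 20 -> 6*arr[1] = 23
Answer: WP = 9*arr[1] >= 20 -> 6*arr[1] = 23


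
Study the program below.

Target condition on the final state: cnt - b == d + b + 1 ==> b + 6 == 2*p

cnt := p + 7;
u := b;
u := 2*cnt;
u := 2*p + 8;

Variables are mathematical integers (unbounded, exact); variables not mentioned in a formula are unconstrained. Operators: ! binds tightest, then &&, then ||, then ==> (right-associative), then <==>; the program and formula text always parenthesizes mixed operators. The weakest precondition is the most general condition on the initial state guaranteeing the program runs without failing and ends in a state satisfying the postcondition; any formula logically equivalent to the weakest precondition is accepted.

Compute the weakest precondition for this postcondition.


Working backward. After the program, the postcondition cnt - b == d + b + 1 ==> b + 6 == 2*p must hold; in canonical form it is cnt == 2*b + d + 1 ==> b == 2*p - 6.
Before u := 2*p + 8: cnt == 2*b + d + 1 ==> b == 2*p - 6
Before u := 2*cnt: cnt == 2*b + d + 1 ==> b == 2*p - 6
Before u := b: cnt == 2*b + d + 1 ==> b == 2*p - 6
Before cnt := p + 7: p == 2*b + d - 6 ==> b == 2*p - 6
Answer: WP = p == 2*b + d - 6 ==> b == 2*p - 6


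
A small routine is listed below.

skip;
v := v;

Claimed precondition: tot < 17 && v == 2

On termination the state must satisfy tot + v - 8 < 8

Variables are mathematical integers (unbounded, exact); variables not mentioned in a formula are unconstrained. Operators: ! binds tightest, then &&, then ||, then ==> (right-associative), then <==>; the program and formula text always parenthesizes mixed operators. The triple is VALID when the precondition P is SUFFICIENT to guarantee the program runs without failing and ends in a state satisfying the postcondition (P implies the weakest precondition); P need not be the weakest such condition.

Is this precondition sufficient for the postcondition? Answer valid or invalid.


Working backward. After the program, the postcondition tot + v - 8 < 8 must hold; in canonical form it is tot + v < 16.
Before v := v: tot + v < 16
Before skip: tot + v < 16
The weakest precondition is tot + v < 16.
Check whether tot < 17 && v == 2 implies it.
Countermodel: at the initial state tot = 14, v = 2, the precondition holds but the weakest precondition fails.
Answer: invalid


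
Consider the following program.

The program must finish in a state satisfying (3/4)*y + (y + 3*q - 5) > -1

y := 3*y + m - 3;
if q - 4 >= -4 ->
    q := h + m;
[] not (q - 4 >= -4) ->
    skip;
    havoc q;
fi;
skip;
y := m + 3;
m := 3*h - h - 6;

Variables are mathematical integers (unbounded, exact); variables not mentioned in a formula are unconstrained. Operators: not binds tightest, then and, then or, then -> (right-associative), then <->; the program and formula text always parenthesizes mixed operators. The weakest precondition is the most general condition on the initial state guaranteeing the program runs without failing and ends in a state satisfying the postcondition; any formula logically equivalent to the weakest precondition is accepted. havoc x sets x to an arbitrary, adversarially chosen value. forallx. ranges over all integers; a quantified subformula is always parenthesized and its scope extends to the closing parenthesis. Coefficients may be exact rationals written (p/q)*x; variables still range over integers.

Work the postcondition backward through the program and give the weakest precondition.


Working backward. After the program, the postcondition (3/4)*y + (y + 3*q - 5) > -1 must hold; in canonical form it is 3*q + (7/4)*y > 4.
Before m := 3*h - h - 6: 3*q + (7/4)*y > 4
Before y := m + 3: (7/4)*m + 3*q > -5/4
Before skip: (7/4)*m + 3*q > -5/4
Then branch requires 3*h + (19/4)*m > -5/4; else branch requires forall q_1. (7/4)*m + 3*q_1 > -5/4.
Before the if: (q >= 0 -> 3*h + (19/4)*m > -5/4) and ((not (q >= 0)) -> (forall q_1. (7/4)*m + 3*q_1 > -5/4))
Before y := 3*y + m - 3: (q >= 0 -> 3*h + (19/4)*m > -5/4) and ((not (q >= 0)) -> (forall q_1. (7/4)*m + 3*q_1 > -5/4))
Answer: WP = (q >= 0 -> 3*h + (19/4)*m > -5/4) and ((not (q >= 0)) -> (forall q_1. (7/4)*m + 3*q_1 > -5/4))


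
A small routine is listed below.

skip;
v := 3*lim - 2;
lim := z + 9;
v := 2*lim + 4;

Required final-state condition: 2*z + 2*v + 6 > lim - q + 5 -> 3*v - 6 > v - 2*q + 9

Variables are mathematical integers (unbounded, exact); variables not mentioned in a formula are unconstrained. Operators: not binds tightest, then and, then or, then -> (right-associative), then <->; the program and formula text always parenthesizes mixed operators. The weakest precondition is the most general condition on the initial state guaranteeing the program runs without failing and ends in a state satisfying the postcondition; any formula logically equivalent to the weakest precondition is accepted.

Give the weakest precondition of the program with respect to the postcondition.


Working backward. After the program, the postcondition 2*z + 2*v + 6 > lim - q + 5 -> 3*v - 6 > v - 2*q + 9 must hold; in canonical form it is q + 2*v + 2*z > lim - 1 -> 2*q + 2*v > 15.
Before v := 2*lim + 4: 3*lim + q + 2*z > -9 -> 4*lim + 2*q > 7
Before lim := z + 9: q + 5*z > -36 -> 2*q + 4*z > -29
Before v := 3*lim - 2: q + 5*z > -36 -> 2*q + 4*z > -29
Before skip: q + 5*z > -36 -> 2*q + 4*z > -29
Answer: WP = q + 5*z > -36 -> 2*q + 4*z > -29


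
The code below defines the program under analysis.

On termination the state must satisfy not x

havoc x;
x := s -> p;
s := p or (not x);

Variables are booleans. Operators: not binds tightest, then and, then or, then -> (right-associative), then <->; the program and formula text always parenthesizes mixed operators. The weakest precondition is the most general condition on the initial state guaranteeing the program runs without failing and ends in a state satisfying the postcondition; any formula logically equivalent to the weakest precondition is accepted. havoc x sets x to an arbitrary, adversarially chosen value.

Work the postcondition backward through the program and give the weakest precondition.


Working backward. After the program, not x must hold.
Before s := p or (not x): not x
Before x := s -> p: not (s -> p)
Before havoc x: not (s -> p)
Answer: WP = not (s -> p)


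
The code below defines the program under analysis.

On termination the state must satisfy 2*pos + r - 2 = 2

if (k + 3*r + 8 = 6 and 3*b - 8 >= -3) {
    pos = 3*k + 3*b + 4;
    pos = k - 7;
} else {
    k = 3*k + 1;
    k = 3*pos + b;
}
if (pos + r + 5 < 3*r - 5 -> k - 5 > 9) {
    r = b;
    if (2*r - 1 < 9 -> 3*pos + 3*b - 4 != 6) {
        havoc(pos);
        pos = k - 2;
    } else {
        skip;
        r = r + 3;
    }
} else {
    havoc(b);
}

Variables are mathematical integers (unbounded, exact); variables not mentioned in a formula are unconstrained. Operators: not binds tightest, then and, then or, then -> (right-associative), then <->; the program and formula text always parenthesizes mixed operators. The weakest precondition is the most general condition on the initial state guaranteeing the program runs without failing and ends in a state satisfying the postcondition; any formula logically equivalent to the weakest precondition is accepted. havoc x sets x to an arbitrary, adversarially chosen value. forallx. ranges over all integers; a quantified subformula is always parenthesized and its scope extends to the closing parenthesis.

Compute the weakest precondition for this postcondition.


Working backward. After the program, the postcondition 2*pos + r - 2 = 2 must hold; in canonical form it is 2*pos + r = 4.
Then branch requires ((2*b < 10 -> 3*b + 3*pos != 10) -> b + 2*k = 8) and ((not (2*b < 10 -> 3*b + 3*pos != 10)) -> b + 2*pos = 1); else branch requires 2*pos + r = 4.
Before the if: ((pos < 2*r - 10 -> k > 14) -> (((2*b < 10 -> 3*b + 3*pos != 10) -> b + 2*k = 8) and ((not (2*b < 10 -> 3*b + 3*pos != 10)) -> b + 2*pos = 1))) and ((not (pos < 2*r - 10 -> k > 14)) -> 2*pos + r = 4)
Then branch requires ((k < 2*r - 3 -> k > 14) -> (((2*b < 10 -> 3*b + 3*k != 31) -> b + 2*k = 8) and ((not (2*b < 10 -> 3*b + 3*k != 31)) -> b + 2*k = 15))) and ((not (k < 2*r - 3 -> k > 14)) -> 2*k + r = 18); else branch requires ((pos < 2*r - 10 -> b + 3*pos > 14) -> (((2*b < 10 -> 3*b + 3*pos != 10) -> 3*b + 6*pos = 8) and ((not (2*b < 10 -> 3*b + 3*pos != 10)) -> b + 2*pos = 1))) and ((not (pos < 2*r - 10 -> b + 3*pos > 14)) -> 2*pos + r = 4).
Before the if: ((k + 3*r = -2 and 3*b >= 5) -> (((k < 2*r - 3 -> k > 14) -> (((2*b < 10 -> 3*b + 3*k != 31) -> b + 2*k = 8) and ((not (2*b < 10 -> 3*b + 3*k != 31)) -> b + 2*k = 15))) and ((not (k < 2*r - 3 -> k > 14)) -> 2*k + r = 18))) and ((not (k + 3*r = -2 and 3*b >= 5)) -> (((pos < 2*r - 10 -> b + 3*pos > 14) -> (((2*b < 10 -> 3*b + 3*pos != 10) -> 3*b + 6*pos = 8) and ((not (2*b < 10 -> 3*b + 3*pos != 10)) -> b + 2*pos = 1))) and ((not (pos < 2*r - 10 -> b + 3*pos > 14)) -> 2*pos + r = 4)))
Answer: WP = ((k + 3*r = -2 and 3*b >= 5) -> (((k < 2*r - 3 -> k > 14) -> (((2*b < 10 -> 3*b + 3*k != 31) -> b + 2*k = 8) and ((not (2*b < 10 -> 3*b + 3*k != 31)) -> b + 2*k = 15))) and ((not (k < 2*r - 3 -> k > 14)) -> 2*k + r = 18))) and ((not (k + 3*r = -2 and 3*b >= 5)) -> (((pos < 2*r - 10 -> b + 3*pos > 14) -> (((2*b < 10 -> 3*b + 3*pos != 10) -> 3*b + 6*pos = 8) and ((not (2*b < 10 -> 3*b + 3*pos != 10)) -> b + 2*pos = 1))) and ((not (pos < 2*r - 10 -> b + 3*pos > 14)) -> 2*pos + r = 4)))


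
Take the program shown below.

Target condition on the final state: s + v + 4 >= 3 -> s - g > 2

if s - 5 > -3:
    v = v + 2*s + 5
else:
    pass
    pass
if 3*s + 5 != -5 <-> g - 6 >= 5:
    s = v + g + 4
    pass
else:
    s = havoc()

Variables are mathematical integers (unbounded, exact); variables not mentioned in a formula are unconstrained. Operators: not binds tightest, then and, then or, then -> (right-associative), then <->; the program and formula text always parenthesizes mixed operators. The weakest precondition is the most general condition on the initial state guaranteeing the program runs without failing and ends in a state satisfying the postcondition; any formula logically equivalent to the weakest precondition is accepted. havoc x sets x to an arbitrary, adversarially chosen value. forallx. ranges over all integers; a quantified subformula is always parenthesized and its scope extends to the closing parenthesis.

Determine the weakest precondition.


Working backward. After the program, the postcondition s + v + 4 >= 3 -> s - g > 2 must hold; in canonical form it is s + v >= -1 -> s > g + 2.
Then branch requires g + 2*v >= -5 -> v > -2; else branch requires forall s_1. (s_1 + v >= -1 -> s_1 > g + 2).
Before the if: ((3*s != -10 <-> g >= 11) -> (g + 2*v >= -5 -> v > -2)) and ((not (3*s != -10 <-> g >= 11)) -> (forall s_1. (s_1 + v >= -1 -> s_1 > g + 2)))
Then branch requires ((3*s != -10 <-> g >= 11) -> (g + 4*s + 2*v >= -15 -> 2*s + v > -7)) and ((not (3*s != -10 <-> g >= 11)) -> (forall s_1. (2*s + s_1 + v >= -6 -> s_1 > g + 2))); else branch requires ((3*s != -10 <-> g >= 11) -> (g + 2*v >= -5 -> v > -2)) and ((not (3*s != -10 <-> g >= 11)) -> (forall s_1. (s_1 + v >= -1 -> s_1 > g + 2))).
Before the if: (s > 2 -> (((3*s != -10 <-> g >= 11) -> (g + 4*s + 2*v >= -15 -> 2*s + v > -7)) and ((not (3*s != -10 <-> g >= 11)) -> (forall s_1. (2*s + s_1 + v >= -6 -> s_1 > g + 2))))) and ((not (s > 2)) -> (((3*s != -10 <-> g >= 11) -> (g + 2*v >= -5 -> v > -2)) and ((not (3*s != -10 <-> g >= 11)) -> (forall s_1. (s_1 + v >= -1 -> s_1 > g + 2)))))
Answer: WP = (s > 2 -> (((3*s != -10 <-> g >= 11) -> (g + 4*s + 2*v >= -15 -> 2*s + v > -7)) and ((not (3*s != -10 <-> g >= 11)) -> (forall s_1. (2*s + s_1 + v >= -6 -> s_1 > g + 2))))) and ((not (s > 2)) -> (((3*s != -10 <-> g >= 11) -> (g + 2*v >= -5 -> v > -2)) and ((not (3*s != -10 <-> g >= 11)) -> (forall s_1. (s_1 + v >= -1 -> s_1 > g + 2)))))


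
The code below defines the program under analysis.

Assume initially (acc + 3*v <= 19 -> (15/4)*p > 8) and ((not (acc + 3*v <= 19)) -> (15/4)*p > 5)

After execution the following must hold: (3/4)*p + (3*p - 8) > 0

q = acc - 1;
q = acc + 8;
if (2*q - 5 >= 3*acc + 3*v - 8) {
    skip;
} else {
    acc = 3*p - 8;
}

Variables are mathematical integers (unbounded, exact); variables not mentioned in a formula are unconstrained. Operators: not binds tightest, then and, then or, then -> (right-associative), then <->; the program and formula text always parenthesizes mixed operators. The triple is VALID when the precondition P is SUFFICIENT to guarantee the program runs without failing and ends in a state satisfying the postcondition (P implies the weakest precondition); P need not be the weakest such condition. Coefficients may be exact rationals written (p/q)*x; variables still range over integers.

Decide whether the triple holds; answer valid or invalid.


Working backward. After the program, the postcondition (3/4)*p + (3*p - 8) > 0 must hold; in canonical form it is (15/4)*p > 8.
Then branch requires (15/4)*p > 8; else branch requires (15/4)*p > 8.
Before the if: (2*q >= 3*acc + 3*v - 3 -> (15/4)*p > 8) and ((not (2*q >= 3*acc + 3*v - 3)) -> (15/4)*p > 8)
Before q := acc + 8: (acc + 3*v <= 19 -> (15/4)*p > 8) and ((not (acc + 3*v <= 19)) -> (15/4)*p > 8)
Before q := acc - 1: (acc + 3*v <= 19 -> (15/4)*p > 8) and ((not (acc + 3*v <= 19)) -> (15/4)*p > 8)
The weakest precondition is (acc + 3*v <= 19 -> (15/4)*p > 8) and ((not (acc + 3*v <= 19)) -> (15/4)*p > 8).
Check whether (acc + 3*v <= 19 -> (15/4)*p > 8) and ((not (acc + 3*v <= 19)) -> (15/4)*p > 5) implies it.
Countermodel: at the initial state acc = 20, p = 2, v = 0, the precondition holds but the weakest precondition fails.
Answer: invalid


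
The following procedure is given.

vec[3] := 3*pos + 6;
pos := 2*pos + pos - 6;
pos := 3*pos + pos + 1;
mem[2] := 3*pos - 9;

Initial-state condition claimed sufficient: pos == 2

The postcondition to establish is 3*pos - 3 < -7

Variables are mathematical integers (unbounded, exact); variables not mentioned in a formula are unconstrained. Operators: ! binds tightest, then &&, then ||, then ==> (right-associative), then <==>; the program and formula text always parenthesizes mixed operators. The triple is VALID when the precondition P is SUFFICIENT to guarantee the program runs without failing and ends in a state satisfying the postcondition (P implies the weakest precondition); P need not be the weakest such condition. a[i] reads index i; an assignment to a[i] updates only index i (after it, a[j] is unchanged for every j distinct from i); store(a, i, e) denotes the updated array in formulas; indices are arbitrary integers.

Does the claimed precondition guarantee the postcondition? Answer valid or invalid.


Working backward. After the program, the postcondition 3*pos - 3 < -7 must hold; in canonical form it is 3*pos < -4.
Before mem[2] := 3*pos - 9: 3*pos < -4
Before pos := 3*pos + pos + 1: 12*pos < -7
Before pos := 2*pos + pos - 6: 36*pos < 65
Before vec[3] := 3*pos + 6: 36*pos < 65
The weakest precondition is 36*pos < 65.
Check whether pos == 2 implies it.
Countermodel: at the initial state pos = 2, the precondition holds but the weakest precondition fails.
Answer: invalid


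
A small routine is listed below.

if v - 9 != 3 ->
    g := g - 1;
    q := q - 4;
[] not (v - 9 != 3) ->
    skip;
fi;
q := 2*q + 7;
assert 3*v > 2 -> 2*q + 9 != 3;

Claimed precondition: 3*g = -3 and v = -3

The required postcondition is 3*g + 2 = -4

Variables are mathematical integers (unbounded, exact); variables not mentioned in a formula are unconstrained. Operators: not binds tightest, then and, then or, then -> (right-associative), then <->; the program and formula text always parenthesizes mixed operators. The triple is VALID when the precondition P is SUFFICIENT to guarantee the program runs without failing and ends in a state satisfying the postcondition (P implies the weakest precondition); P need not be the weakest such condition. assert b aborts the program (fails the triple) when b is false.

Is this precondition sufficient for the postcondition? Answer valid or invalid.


Working backward. After the program, the postcondition 3*g + 2 = -4 must hold; in canonical form it is 3*g = -6.
Before assert 3*v > 2 -> 2*q + 9 != 3: (3*v > 2 -> 2*q != -6) and 3*g = -6
Before q := 2*q + 7: (3*v > 2 -> 4*q != -20) and 3*g = -6
Then branch requires (3*v > 2 -> 4*q != -4) and 3*g = -3; else branch requires (3*v > 2 -> 4*q != -20) and 3*g = -6.
Before the if: (v != 12 -> ((3*v > 2 -> 4*q != -4) and 3*g = -3)) and ((not (v != 12)) -> ((3*v > 2 -> 4*q != -20) and 3*g = -6))
The weakest precondition is (v != 12 -> ((3*v > 2 -> 4*q != -4) and 3*g = -3)) and ((not (v != 12)) -> ((3*v > 2 -> 4*q != -20) and 3*g = -6)).
Check whether 3*g = -3 and v = -3 implies it.
Every state satisfying the precondition satisfies the weakest precondition: the implication holds.
Answer: valid


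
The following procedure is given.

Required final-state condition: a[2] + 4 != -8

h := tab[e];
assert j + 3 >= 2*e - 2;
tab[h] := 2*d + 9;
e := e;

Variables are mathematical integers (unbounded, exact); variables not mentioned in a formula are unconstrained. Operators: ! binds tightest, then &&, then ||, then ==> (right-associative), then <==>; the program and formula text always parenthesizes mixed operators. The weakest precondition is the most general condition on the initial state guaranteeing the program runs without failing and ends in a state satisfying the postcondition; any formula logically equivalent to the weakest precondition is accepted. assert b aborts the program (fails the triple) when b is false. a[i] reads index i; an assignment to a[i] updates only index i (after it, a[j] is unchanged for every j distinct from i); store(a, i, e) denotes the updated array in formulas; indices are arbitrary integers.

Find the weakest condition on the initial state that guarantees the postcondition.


Working backward. After the program, the postcondition a[2] + 4 != -8 must hold; in canonical form it is a[2] != -12.
Before e := e: a[2] != -12
Before tab[h] := 2*d + 9: a[2] != -12
Before assert j + 3 >= 2*e - 2: j >= 2*e - 5 && a[2] != -12
Before h := tab[e]: j >= 2*e - 5 && a[2] != -12
Answer: WP = j >= 2*e - 5 && a[2] != -12


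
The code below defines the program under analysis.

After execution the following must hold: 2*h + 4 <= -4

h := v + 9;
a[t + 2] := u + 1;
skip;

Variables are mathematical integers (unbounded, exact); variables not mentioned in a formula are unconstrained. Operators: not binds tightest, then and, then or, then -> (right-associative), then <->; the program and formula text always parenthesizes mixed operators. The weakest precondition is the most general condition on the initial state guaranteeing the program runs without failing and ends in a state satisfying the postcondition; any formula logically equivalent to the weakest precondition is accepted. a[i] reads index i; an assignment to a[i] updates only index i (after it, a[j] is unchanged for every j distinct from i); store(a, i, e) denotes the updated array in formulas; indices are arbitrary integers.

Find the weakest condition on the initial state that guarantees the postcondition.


Working backward. After the program, the postcondition 2*h + 4 <= -4 must hold; in canonical form it is 2*h <= -8.
Before skip: 2*h <= -8
Before a[t + 2] := u + 1: 2*h <= -8
Before h := v + 9: 2*v <= -26
Answer: WP = 2*v <= -26


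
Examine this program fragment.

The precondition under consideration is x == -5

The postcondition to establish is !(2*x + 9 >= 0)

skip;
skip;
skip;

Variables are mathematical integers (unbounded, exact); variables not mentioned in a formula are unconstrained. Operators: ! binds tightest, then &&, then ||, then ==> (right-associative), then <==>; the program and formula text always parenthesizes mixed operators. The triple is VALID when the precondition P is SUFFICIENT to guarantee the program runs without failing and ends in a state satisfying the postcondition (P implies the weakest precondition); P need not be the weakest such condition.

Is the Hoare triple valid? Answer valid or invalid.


Working backward. After the program, the postcondition !(2*x + 9 >= 0) must hold; in canonical form it is !(2*x >= -9).
Before skip: !(2*x >= -9)
Before skip: !(2*x >= -9)
Before skip: !(2*x >= -9)
The weakest precondition is !(2*x >= -9).
Check whether x == -5 implies it.
Every state satisfying the precondition satisfies the weakest precondition: the implication holds.
Answer: valid


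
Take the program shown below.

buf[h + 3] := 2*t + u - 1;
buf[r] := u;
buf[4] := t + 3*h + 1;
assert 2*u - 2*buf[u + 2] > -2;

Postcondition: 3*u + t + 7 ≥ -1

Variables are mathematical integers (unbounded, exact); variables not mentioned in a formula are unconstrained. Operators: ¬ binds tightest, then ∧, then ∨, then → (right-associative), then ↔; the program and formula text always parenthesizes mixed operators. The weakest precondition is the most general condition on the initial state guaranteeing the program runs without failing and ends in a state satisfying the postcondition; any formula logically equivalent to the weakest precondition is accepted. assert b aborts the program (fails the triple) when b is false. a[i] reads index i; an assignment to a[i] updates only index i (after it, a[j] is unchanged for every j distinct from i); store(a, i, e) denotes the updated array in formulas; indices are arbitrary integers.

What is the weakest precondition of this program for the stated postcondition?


Working backward. After the program, the postcondition 3*u + t + 7 ≥ -1 must hold; in canonical form it is t + 3*u ≥ -8.
Before assert 2*u - 2*buf[u + 2] > -2: 2*u > 2*buf[u + 2] - 2 ∧ t + 3*u ≥ -8
Before buf[4] := t + 3*h + 1: 2*u > 2*store(buf, 4, 3*h + t + 1)[u + 2] - 2 ∧ t + 3*u ≥ -8
Before buf[r] := u: 2*u > 2*store(store(buf, r, u), 4, 3*h + t + 1)[u + 2] - 2 ∧ t + 3*u ≥ -8
Before buf[h + 3] := 2*t + u - 1: 2*u > 2*store(store(store(buf, h + 3, 2*t + u - 1), r, u), 4, 3*h + t + 1)[u + 2] - 2 ∧ t + 3*u ≥ -8
Answer: WP = 2*u > 2*store(store(store(buf, h + 3, 2*t + u - 1), r, u), 4, 3*h + t + 1)[u + 2] - 2 ∧ t + 3*u ≥ -8
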